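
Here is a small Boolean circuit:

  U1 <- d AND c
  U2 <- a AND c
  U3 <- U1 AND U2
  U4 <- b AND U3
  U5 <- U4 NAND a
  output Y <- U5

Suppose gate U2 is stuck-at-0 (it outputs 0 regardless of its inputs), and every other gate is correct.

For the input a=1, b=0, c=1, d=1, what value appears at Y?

1

Propagate with U2 forced: U1=1, U2=0 [stuck-at-0], U3=0, U4=0, U5=1.
So Y = 1. (Same as the fault-free value — the fault is masked on this input.)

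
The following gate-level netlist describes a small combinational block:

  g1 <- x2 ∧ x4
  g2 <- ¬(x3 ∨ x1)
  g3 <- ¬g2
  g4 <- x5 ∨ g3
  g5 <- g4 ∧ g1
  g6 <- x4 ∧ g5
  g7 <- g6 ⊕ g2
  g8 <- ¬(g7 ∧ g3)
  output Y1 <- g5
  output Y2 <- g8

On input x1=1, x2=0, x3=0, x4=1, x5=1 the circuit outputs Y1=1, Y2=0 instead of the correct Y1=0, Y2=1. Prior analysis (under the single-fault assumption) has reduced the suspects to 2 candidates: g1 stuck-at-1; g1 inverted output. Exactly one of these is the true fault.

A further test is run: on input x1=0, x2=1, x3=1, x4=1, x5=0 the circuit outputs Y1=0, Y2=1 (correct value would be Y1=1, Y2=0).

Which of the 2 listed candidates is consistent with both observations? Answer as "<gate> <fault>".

g1 inverted output

Evaluate each candidate on input x1=0, x2=1, x3=1, x4=1, x5=0:
  g1 stuck-at-1: g1=1 [stuck-at-1], g2=0, g3=1, g4=1, g5=1, g6=1, g7=1, g8=0 → Y1=1, Y2=0 — eliminated
  g1 inverted output: g1=0 [inverted output], g2=0, g3=1, g4=1, g5=0, g6=0, g7=0, g8=1 → Y1=0, Y2=1 — matches
Only g1 inverted output reproduces the observed Y1=0, Y2=1.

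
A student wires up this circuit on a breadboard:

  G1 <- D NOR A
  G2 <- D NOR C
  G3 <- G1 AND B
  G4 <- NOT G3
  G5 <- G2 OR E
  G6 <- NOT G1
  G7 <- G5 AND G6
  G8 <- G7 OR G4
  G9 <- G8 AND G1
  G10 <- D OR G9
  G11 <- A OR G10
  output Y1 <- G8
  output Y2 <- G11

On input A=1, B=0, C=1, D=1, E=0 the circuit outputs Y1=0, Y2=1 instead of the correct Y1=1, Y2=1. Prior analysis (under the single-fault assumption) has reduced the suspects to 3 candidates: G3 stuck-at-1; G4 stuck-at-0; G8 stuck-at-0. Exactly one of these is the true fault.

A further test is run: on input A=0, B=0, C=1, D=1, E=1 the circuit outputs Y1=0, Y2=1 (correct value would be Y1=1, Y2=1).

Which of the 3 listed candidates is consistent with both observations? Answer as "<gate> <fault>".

Evaluate each candidate on input A=0, B=0, C=1, D=1, E=1:
  G3 stuck-at-1: G1=0, G2=0, G3=1 [stuck-at-1], G4=0, G5=1, G6=1, G7=1, G8=1, G9=0, G10=1, G11=1 → Y1=1, Y2=1 — eliminated
  G4 stuck-at-0: G1=0, G2=0, G3=0, G4=0 [stuck-at-0], G5=1, G6=1, G7=1, G8=1, G9=0, G10=1, G11=1 → Y1=1, Y2=1 — eliminated
  G8 stuck-at-0: G1=0, G2=0, G3=0, G4=1, G5=1, G6=1, G7=1, G8=0 [stuck-at-0], G9=0, G10=1, G11=1 → Y1=0, Y2=1 — matches
Only G8 stuck-at-0 reproduces the observed Y1=0, Y2=1.

G8 stuck-at-0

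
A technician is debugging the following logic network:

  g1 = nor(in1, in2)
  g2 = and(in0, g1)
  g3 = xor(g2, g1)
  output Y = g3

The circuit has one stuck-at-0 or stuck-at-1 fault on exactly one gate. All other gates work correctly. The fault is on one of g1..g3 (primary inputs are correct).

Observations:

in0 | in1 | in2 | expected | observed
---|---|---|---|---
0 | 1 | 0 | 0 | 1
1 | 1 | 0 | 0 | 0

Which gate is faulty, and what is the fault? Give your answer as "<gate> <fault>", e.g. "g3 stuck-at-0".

g1 stuck-at-1

Fault-free values for test 1 (in0=0, in1=1, in2=0): g1=0, g2=0, g3=0, giving Y=0. Observed 1.
Test 1: faults giving observed 1 are {g1 stuck-at-1, g2 stuck-at-1, g3 stuck-at-1}.
Test 2 (in0=1, in1=1, in2=0): fault-free g1=0, g2=0, g3=0 → 0; observed 0. Eliminates g2 stuck-at-1, g3 stuck-at-1.
Only g1 stuck-at-1 is consistent with every test.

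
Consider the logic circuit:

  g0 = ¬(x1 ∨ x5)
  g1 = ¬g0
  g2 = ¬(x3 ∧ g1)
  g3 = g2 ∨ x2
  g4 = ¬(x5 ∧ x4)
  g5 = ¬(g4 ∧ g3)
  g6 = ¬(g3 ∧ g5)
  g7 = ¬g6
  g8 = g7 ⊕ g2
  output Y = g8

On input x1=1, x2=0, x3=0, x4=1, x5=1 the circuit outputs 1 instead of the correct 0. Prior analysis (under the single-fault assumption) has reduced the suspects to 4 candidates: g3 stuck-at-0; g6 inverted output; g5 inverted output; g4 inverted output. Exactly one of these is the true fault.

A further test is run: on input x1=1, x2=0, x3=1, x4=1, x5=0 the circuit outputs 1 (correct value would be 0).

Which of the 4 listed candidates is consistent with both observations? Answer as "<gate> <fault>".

Evaluate each candidate on input x1=1, x2=0, x3=1, x4=1, x5=0:
  g3 stuck-at-0: g0=0, g1=1, g2=0, g3=0 [stuck-at-0], g4=1, g5=1, g6=1, g7=0, g8=0 → 0 — eliminated
  g6 inverted output: g0=0, g1=1, g2=0, g3=0, g4=1, g5=1, g6=0 [inverted output], g7=1, g8=1 → 1 — matches
  g5 inverted output: g0=0, g1=1, g2=0, g3=0, g4=1, g5=0 [inverted output], g6=1, g7=0, g8=0 → 0 — eliminated
  g4 inverted output: g0=0, g1=1, g2=0, g3=0, g4=0 [inverted output], g5=1, g6=1, g7=0, g8=0 → 0 — eliminated
Only g6 inverted output reproduces the observed 1.

g6 inverted output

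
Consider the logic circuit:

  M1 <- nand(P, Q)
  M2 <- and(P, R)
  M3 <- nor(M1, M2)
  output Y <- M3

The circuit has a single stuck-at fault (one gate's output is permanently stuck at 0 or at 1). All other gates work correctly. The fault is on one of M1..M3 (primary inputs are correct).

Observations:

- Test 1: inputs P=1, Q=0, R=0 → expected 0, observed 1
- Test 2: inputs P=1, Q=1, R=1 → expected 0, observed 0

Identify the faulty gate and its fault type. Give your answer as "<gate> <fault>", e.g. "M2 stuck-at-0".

Fault-free values for test 1 (P=1, Q=0, R=0): M1=1, M2=0, M3=0, giving Y=0. Observed 1.
Test 1: faults giving observed 1 are {M1 stuck-at-0, M3 stuck-at-1}.
Test 2 (P=1, Q=1, R=1): fault-free M1=0, M2=1, M3=0 → 0; observed 0. Eliminates M3 stuck-at-1.
Only M1 stuck-at-0 is consistent with every test.

M1 stuck-at-0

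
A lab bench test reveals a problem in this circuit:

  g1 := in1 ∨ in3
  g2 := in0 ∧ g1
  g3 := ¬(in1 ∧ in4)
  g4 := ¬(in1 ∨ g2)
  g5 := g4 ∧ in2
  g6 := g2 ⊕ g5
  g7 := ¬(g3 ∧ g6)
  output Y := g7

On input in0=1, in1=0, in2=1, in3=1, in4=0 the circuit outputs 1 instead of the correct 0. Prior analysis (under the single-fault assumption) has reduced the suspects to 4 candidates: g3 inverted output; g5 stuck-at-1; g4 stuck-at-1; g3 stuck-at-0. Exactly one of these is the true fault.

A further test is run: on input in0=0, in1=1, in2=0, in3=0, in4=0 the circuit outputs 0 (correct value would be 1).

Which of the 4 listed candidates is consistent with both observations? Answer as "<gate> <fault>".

Evaluate each candidate on input in0=0, in1=1, in2=0, in3=0, in4=0:
  g3 inverted output: g1=1, g2=0, g3=0 [inverted output], g4=0, g5=0, g6=0, g7=1 → 1 — eliminated
  g5 stuck-at-1: g1=1, g2=0, g3=1, g4=0, g5=1 [stuck-at-1], g6=1, g7=0 → 0 — matches
  g4 stuck-at-1: g1=1, g2=0, g3=1, g4=1 [stuck-at-1], g5=0, g6=0, g7=1 → 1 — eliminated
  g3 stuck-at-0: g1=1, g2=0, g3=0 [stuck-at-0], g4=0, g5=0, g6=0, g7=1 → 1 — eliminated
Only g5 stuck-at-1 reproduces the observed 0.

g5 stuck-at-1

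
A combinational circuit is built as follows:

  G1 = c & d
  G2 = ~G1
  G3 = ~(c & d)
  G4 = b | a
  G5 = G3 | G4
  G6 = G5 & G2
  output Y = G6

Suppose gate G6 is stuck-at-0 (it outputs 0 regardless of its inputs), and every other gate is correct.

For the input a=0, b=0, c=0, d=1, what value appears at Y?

Propagate with G6 forced: G1=0, G2=1, G3=1, G4=0, G5=1, G6=0 [stuck-at-0].
So Y = 0. (Without the fault it would be 1.)

0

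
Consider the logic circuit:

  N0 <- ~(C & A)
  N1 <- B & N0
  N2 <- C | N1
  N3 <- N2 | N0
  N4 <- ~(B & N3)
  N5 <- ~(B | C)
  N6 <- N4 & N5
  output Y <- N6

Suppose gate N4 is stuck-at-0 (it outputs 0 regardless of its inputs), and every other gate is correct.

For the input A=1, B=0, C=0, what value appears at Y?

0

Propagate with N4 forced: N0=1, N1=0, N2=0, N3=1, N4=0 [stuck-at-0], N5=1, N6=0.
So Y = 0. (Without the fault it would be 1.)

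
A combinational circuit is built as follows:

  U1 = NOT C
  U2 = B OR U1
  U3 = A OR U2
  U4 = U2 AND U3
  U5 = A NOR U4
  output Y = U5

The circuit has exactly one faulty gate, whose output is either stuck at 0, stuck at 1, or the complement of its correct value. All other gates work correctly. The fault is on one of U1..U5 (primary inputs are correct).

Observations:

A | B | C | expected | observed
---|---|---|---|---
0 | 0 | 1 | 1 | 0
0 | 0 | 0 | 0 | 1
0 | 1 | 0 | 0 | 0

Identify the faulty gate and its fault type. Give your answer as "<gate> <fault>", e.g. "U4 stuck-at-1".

U1 inverted output

Fault-free values for test 1 (A=0, B=0, C=1): U1=0, U2=0, U3=0, U4=0, U5=1, giving Y=1. Observed 0.
Test 1: faults giving observed 0 are {U1 stuck-at-1, U1 inverted output, U2 stuck-at-1, U2 inverted output, U4 stuck-at-1, U4 inverted output, U5 stuck-at-0, U5 inverted output}.
Test 2 (A=0, B=0, C=0): fault-free U1=1, U2=1, U3=1, U4=1, U5=0 → 0; observed 1. Eliminates U1 stuck-at-1, U2 stuck-at-1, U4 stuck-at-1, U5 stuck-at-0.
Test 3 (A=0, B=1, C=0): fault-free U1=1, U2=1, U3=1, U4=1, U5=0 → 0; observed 0. Eliminates U2 inverted output, U4 inverted output, U5 inverted output.
Only U1 inverted output is consistent with every test.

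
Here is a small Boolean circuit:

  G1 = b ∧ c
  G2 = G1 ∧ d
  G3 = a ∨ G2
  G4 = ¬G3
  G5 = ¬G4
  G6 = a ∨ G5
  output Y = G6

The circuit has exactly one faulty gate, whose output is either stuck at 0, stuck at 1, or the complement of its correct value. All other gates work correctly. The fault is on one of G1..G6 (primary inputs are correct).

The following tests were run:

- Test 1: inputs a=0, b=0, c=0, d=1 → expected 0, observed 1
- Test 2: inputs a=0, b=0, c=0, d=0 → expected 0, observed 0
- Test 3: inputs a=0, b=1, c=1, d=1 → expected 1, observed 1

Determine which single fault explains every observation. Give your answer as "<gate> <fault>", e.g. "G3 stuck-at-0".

G1 stuck-at-1

Fault-free values for test 1 (a=0, b=0, c=0, d=1): G1=0, G2=0, G3=0, G4=1, G5=0, G6=0, giving Y=0. Observed 1.
Test 1: faults giving observed 1 are {G1 stuck-at-1, G1 inverted output, G2 stuck-at-1, G2 inverted output, G3 stuck-at-1, G3 inverted output, G4 stuck-at-0, G4 inverted output, G5 stuck-at-1, G5 inverted output, G6 stuck-at-1, G6 inverted output}.
Test 2 (a=0, b=0, c=0, d=0): fault-free G1=0, G2=0, G3=0, G4=1, G5=0, G6=0 → 0; observed 0. Eliminates G2 stuck-at-1, G2 inverted output, G3 stuck-at-1, G3 inverted output, G4 stuck-at-0, G4 inverted output, G5 stuck-at-1, G5 inverted output, G6 stuck-at-1, G6 inverted output.
Test 3 (a=0, b=1, c=1, d=1): fault-free G1=1, G2=1, G3=1, G4=0, G5=1, G6=1 → 1; observed 1. Eliminates G1 inverted output.
Only G1 stuck-at-1 is consistent with every test.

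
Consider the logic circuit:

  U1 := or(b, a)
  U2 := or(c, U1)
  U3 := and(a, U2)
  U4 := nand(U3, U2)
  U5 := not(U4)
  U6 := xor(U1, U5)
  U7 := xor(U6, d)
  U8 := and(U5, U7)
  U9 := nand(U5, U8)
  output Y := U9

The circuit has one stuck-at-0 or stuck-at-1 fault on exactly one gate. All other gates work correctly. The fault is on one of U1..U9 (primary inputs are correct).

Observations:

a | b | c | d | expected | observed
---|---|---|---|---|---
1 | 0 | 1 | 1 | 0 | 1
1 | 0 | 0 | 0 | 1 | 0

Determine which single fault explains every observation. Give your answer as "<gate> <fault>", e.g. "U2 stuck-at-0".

U6 stuck-at-1

Fault-free values for test 1 (a=1, b=0, c=1, d=1): U1=1, U2=1, U3=1, U4=0, U5=1, U6=0, U7=1, U8=1, U9=0, giving Y=0. Observed 1.
Test 1: faults giving observed 1 are {U1 stuck-at-0, U2 stuck-at-0, U3 stuck-at-0, U4 stuck-at-1, U5 stuck-at-0, U6 stuck-at-1, U7 stuck-at-0, U8 stuck-at-0, U9 stuck-at-1}.
Test 2 (a=1, b=0, c=0, d=0): fault-free U1=1, U2=1, U3=1, U4=0, U5=1, U6=0, U7=0, U8=0, U9=1 → 1; observed 0. Eliminates U1 stuck-at-0, U2 stuck-at-0, U3 stuck-at-0, U4 stuck-at-1, U5 stuck-at-0, U7 stuck-at-0, U8 stuck-at-0, U9 stuck-at-1.
Only U6 stuck-at-1 is consistent with every test.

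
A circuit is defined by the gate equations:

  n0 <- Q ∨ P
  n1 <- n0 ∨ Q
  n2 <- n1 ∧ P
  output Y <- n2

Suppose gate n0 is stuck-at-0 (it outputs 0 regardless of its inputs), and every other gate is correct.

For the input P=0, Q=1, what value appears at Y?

Propagate with n0 forced: n0=0 [stuck-at-0], n1=1, n2=0.
So Y = 0. (Same as the fault-free value — the fault is masked on this input.)

0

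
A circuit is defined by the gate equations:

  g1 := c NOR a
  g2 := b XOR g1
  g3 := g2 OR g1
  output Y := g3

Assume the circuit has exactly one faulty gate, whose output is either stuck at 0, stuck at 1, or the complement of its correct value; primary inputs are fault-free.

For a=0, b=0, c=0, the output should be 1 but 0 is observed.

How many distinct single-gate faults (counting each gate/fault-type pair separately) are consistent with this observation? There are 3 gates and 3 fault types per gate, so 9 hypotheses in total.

4

Fault-free: g1=1, g2=1, g3=1 → 1. Observed 0.
  g1 stuck-at-0: output 0 ✓
  g1 stuck-at-1: output 1 ✗
  g1 inverted output: output 0 ✓
  g2 stuck-at-0: output 1 ✗
  g2 stuck-at-1: output 1 ✗
  g2 inverted output: output 1 ✗
  g3 stuck-at-0: output 0 ✓
  g3 stuck-at-1: output 1 ✗
  g3 inverted output: output 0 ✓
Consistent faults: {g1 stuck-at-0, g1 inverted output, g3 stuck-at-0, g3 inverted output} — 4 in all.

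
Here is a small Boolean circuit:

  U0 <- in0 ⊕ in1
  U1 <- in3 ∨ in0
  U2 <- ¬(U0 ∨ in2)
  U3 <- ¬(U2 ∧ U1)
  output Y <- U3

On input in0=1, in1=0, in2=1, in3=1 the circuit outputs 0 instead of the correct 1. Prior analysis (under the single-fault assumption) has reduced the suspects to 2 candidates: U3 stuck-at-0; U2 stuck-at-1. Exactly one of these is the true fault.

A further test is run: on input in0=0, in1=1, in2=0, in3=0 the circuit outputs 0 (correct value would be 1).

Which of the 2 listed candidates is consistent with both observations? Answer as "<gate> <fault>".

Evaluate each candidate on input in0=0, in1=1, in2=0, in3=0:
  U3 stuck-at-0: U0=1, U1=0, U2=0, U3=0 [stuck-at-0] → 0 — matches
  U2 stuck-at-1: U0=1, U1=0, U2=1 [stuck-at-1], U3=1 → 1 — eliminated
Only U3 stuck-at-0 reproduces the observed 0.

U3 stuck-at-0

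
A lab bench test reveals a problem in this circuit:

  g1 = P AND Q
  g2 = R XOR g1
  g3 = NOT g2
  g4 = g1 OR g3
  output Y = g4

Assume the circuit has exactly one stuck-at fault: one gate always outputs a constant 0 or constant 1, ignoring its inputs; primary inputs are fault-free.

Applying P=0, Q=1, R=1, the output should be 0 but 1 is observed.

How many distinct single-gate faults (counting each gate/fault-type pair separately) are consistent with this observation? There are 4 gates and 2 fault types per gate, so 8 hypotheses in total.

Fault-free: g1=0, g2=1, g3=0, g4=0 → 0. Observed 1.
  g1 stuck-at-0: output 0 ✗
  g1 stuck-at-1: output 1 ✓
  g2 stuck-at-0: output 1 ✓
  g2 stuck-at-1: output 0 ✗
  g3 stuck-at-0: output 0 ✗
  g3 stuck-at-1: output 1 ✓
  g4 stuck-at-0: output 0 ✗
  g4 stuck-at-1: output 1 ✓
Consistent faults: {g1 stuck-at-1, g2 stuck-at-0, g3 stuck-at-1, g4 stuck-at-1} — 4 in all.

4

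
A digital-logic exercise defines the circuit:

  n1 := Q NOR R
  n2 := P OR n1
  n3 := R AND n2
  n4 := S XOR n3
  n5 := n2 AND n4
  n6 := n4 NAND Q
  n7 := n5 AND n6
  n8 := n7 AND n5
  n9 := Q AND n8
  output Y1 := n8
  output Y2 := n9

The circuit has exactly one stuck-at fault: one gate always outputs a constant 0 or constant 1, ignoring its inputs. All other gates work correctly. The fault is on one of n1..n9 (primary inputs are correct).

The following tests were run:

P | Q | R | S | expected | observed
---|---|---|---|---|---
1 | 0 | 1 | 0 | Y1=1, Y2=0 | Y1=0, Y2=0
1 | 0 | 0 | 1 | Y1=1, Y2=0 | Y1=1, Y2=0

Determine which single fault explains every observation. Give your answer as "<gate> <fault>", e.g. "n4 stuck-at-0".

Fault-free values for test 1 (P=1, Q=0, R=1, S=0): n1=0, n2=1, n3=1, n4=1, n5=1, n6=1, n7=1, n8=1, n9=0, giving Y1=1, Y2=0. Observed Y1=0, Y2=0.
Test 1: faults giving observed Y1=0, Y2=0 are {n2 stuck-at-0, n3 stuck-at-0, n4 stuck-at-0, n5 stuck-at-0, n6 stuck-at-0, n7 stuck-at-0, n8 stuck-at-0}.
Test 2 (P=1, Q=0, R=0, S=1): fault-free n1=1, n2=1, n3=0, n4=1, n5=1, n6=1, n7=1, n8=1, n9=0 → Y1=1, Y2=0; observed Y1=1, Y2=0. Eliminates n2 stuck-at-0, n4 stuck-at-0, n5 stuck-at-0, n6 stuck-at-0, n7 stuck-at-0, n8 stuck-at-0.
Only n3 stuck-at-0 is consistent with every test.

n3 stuck-at-0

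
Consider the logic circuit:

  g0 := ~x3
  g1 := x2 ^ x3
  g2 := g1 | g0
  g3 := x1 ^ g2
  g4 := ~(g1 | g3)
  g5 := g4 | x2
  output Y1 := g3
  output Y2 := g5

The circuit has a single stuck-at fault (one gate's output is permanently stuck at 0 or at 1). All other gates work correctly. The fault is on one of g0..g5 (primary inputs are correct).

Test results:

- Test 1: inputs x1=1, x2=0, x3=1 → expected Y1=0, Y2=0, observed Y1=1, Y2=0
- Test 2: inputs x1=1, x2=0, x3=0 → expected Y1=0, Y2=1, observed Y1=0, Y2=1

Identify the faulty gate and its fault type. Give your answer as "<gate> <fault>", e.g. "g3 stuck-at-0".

Fault-free values for test 1 (x1=1, x2=0, x3=1): g0=0, g1=1, g2=1, g3=0, g4=0, g5=0, giving Y1=0, Y2=0. Observed Y1=1, Y2=0.
Test 1: faults giving observed Y1=1, Y2=0 are {g1 stuck-at-0, g2 stuck-at-0, g3 stuck-at-1}.
Test 2 (x1=1, x2=0, x3=0): fault-free g0=1, g1=0, g2=1, g3=0, g4=1, g5=1 → Y1=0, Y2=1; observed Y1=0, Y2=1. Eliminates g2 stuck-at-0, g3 stuck-at-1.
Only g1 stuck-at-0 is consistent with every test.

g1 stuck-at-0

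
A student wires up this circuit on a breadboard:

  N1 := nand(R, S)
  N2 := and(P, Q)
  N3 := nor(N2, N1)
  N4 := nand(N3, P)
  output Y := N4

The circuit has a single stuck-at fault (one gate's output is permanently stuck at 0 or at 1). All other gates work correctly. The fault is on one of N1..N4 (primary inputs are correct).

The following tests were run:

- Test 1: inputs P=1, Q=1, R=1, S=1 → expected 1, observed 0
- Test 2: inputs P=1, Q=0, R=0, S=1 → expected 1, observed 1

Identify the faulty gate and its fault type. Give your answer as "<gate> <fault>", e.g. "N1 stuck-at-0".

Fault-free values for test 1 (P=1, Q=1, R=1, S=1): N1=0, N2=1, N3=0, N4=1, giving Y=1. Observed 0.
Test 1: faults giving observed 0 are {N2 stuck-at-0, N3 stuck-at-1, N4 stuck-at-0}.
Test 2 (P=1, Q=0, R=0, S=1): fault-free N1=1, N2=0, N3=0, N4=1 → 1; observed 1. Eliminates N3 stuck-at-1, N4 stuck-at-0.
Only N2 stuck-at-0 is consistent with every test.

N2 stuck-at-0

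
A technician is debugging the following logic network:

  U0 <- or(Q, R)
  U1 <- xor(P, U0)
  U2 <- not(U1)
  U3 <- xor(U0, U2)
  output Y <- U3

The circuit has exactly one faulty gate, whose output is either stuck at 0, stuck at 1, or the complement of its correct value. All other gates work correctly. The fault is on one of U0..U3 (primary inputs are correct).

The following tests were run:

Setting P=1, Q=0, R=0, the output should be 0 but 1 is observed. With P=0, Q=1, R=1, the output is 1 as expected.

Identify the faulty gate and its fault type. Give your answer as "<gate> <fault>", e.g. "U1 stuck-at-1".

Fault-free values for test 1 (P=1, Q=0, R=0): U0=0, U1=1, U2=0, U3=0, giving Y=0. Observed 1.
Test 1: faults giving observed 1 are {U1 stuck-at-0, U1 inverted output, U2 stuck-at-1, U2 inverted output, U3 stuck-at-1, U3 inverted output}.
Test 2 (P=0, Q=1, R=1): fault-free U0=1, U1=1, U2=0, U3=1 → 1; observed 1. Eliminates U1 stuck-at-0, U1 inverted output, U2 stuck-at-1, U2 inverted output, U3 inverted output.
Only U3 stuck-at-1 is consistent with every test.

U3 stuck-at-1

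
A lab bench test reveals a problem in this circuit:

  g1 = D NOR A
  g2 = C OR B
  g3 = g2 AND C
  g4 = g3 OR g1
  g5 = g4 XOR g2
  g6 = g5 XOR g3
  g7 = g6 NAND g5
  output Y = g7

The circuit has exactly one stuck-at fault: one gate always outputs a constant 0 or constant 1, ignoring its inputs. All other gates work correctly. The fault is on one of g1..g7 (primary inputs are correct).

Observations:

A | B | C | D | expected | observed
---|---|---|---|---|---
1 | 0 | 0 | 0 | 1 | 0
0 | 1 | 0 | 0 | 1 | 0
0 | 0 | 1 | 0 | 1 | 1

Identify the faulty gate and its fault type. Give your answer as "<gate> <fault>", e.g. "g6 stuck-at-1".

g5 stuck-at-1

Fault-free values for test 1 (A=1, B=0, C=0, D=0): g1=0, g2=0, g3=0, g4=0, g5=0, g6=0, g7=1, giving Y=1. Observed 0.
Test 1: faults giving observed 0 are {g1 stuck-at-1, g2 stuck-at-1, g4 stuck-at-1, g5 stuck-at-1, g7 stuck-at-0}.
Test 2 (A=0, B=1, C=0, D=0): fault-free g1=1, g2=1, g3=0, g4=1, g5=0, g6=0, g7=1 → 1; observed 0. Eliminates g1 stuck-at-1, g2 stuck-at-1, g4 stuck-at-1.
Test 3 (A=0, B=0, C=1, D=0): fault-free g1=1, g2=1, g3=1, g4=1, g5=0, g6=1, g7=1 → 1; observed 1. Eliminates g7 stuck-at-0.
Only g5 stuck-at-1 is consistent with every test.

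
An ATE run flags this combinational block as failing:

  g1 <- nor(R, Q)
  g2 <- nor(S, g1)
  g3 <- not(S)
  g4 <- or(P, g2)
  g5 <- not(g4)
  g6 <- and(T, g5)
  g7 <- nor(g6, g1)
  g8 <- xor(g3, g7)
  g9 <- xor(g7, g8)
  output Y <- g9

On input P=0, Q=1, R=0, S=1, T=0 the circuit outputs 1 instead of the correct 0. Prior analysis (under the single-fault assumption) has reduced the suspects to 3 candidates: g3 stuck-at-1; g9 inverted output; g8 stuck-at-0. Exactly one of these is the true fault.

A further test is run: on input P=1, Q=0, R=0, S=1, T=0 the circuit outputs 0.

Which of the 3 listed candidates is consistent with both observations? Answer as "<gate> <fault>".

g8 stuck-at-0

Evaluate each candidate on input P=1, Q=0, R=0, S=1, T=0:
  g3 stuck-at-1: g1=1, g2=0, g3=1 [stuck-at-1], g4=1, g5=0, g6=0, g7=0, g8=1, g9=1 → 1 — eliminated
  g9 inverted output: g1=1, g2=0, g3=0, g4=1, g5=0, g6=0, g7=0, g8=0, g9=1 [inverted output] → 1 — eliminated
  g8 stuck-at-0: g1=1, g2=0, g3=0, g4=1, g5=0, g6=0, g7=0, g8=0 [stuck-at-0], g9=0 → 0 — matches
Only g8 stuck-at-0 reproduces the observed 0.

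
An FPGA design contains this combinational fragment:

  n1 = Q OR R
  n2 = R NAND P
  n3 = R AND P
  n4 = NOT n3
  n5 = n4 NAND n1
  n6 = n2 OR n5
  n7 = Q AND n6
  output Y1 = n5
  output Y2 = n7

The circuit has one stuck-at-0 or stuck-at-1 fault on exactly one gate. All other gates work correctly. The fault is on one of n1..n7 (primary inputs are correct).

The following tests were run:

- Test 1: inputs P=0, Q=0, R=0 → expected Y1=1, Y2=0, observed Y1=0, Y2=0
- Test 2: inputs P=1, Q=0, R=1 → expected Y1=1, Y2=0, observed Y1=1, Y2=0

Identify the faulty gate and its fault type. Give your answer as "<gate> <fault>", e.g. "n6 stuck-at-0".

n1 stuck-at-1

Fault-free values for test 1 (P=0, Q=0, R=0): n1=0, n2=1, n3=0, n4=1, n5=1, n6=1, n7=0, giving Y1=1, Y2=0. Observed Y1=0, Y2=0.
Test 1: faults giving observed Y1=0, Y2=0 are {n1 stuck-at-1, n5 stuck-at-0}.
Test 2 (P=1, Q=0, R=1): fault-free n1=1, n2=0, n3=1, n4=0, n5=1, n6=1, n7=0 → Y1=1, Y2=0; observed Y1=1, Y2=0. Eliminates n5 stuck-at-0.
Only n1 stuck-at-1 is consistent with every test.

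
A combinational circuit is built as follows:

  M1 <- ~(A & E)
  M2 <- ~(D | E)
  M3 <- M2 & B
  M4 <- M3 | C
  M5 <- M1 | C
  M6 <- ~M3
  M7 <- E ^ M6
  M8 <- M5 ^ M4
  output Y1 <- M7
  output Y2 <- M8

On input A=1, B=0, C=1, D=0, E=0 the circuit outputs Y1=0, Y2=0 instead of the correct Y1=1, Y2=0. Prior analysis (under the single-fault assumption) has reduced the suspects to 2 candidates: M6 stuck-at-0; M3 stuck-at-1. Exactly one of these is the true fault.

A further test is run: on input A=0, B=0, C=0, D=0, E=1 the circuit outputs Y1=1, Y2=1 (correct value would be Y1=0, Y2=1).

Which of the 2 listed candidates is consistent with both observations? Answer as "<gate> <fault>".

M6 stuck-at-0

Evaluate each candidate on input A=0, B=0, C=0, D=0, E=1:
  M6 stuck-at-0: M1=1, M2=0, M3=0, M4=0, M5=1, M6=0 [stuck-at-0], M7=1, M8=1 → Y1=1, Y2=1 — matches
  M3 stuck-at-1: M1=1, M2=0, M3=1 [stuck-at-1], M4=1, M5=1, M6=0, M7=1, M8=0 → Y1=1, Y2=0 — eliminated
Only M6 stuck-at-0 reproduces the observed Y1=1, Y2=1.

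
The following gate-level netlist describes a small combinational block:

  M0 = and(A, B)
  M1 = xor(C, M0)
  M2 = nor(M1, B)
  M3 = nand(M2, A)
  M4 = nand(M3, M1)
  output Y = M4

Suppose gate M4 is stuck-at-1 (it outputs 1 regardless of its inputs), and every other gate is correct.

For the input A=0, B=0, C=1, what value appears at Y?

1

Propagate with M4 forced: M0=0, M1=1, M2=0, M3=1, M4=1 [stuck-at-1].
So Y = 1. (Without the fault it would be 0.)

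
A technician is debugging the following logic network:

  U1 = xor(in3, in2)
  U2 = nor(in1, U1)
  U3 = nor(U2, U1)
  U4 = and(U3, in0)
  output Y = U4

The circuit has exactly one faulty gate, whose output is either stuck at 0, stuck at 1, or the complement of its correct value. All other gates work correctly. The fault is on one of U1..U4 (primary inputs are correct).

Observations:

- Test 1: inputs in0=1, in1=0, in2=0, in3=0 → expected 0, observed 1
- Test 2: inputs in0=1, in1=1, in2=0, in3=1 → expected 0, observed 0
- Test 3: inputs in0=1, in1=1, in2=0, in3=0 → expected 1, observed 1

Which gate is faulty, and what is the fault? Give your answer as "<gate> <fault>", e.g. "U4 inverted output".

U2 stuck-at-0

Fault-free values for test 1 (in0=1, in1=0, in2=0, in3=0): U1=0, U2=1, U3=0, U4=0, giving Y=0. Observed 1.
Test 1: faults giving observed 1 are {U2 stuck-at-0, U2 inverted output, U3 stuck-at-1, U3 inverted output, U4 stuck-at-1, U4 inverted output}.
Test 2 (in0=1, in1=1, in2=0, in3=1): fault-free U1=1, U2=0, U3=0, U4=0 → 0; observed 0. Eliminates U3 stuck-at-1, U3 inverted output, U4 stuck-at-1, U4 inverted output.
Test 3 (in0=1, in1=1, in2=0, in3=0): fault-free U1=0, U2=0, U3=1, U4=1 → 1; observed 1. Eliminates U2 inverted output.
Only U2 stuck-at-0 is consistent with every test.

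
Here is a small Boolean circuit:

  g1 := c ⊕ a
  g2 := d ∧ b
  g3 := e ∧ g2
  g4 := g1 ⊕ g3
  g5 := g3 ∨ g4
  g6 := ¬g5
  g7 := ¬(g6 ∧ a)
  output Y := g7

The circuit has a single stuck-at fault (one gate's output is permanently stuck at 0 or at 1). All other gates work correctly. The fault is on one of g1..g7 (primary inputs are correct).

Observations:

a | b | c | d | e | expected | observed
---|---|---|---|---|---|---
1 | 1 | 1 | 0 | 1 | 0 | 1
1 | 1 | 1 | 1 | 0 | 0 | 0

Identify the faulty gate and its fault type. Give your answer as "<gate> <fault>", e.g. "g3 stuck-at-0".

Fault-free values for test 1 (a=1, b=1, c=1, d=0, e=1): g1=0, g2=0, g3=0, g4=0, g5=0, g6=1, g7=0, giving Y=0. Observed 1.
Test 1: faults giving observed 1 are {g1 stuck-at-1, g2 stuck-at-1, g3 stuck-at-1, g4 stuck-at-1, g5 stuck-at-1, g6 stuck-at-0, g7 stuck-at-1}.
Test 2 (a=1, b=1, c=1, d=1, e=0): fault-free g1=0, g2=1, g3=0, g4=0, g5=0, g6=1, g7=0 → 0; observed 0. Eliminates g1 stuck-at-1, g3 stuck-at-1, g4 stuck-at-1, g5 stuck-at-1, g6 stuck-at-0, g7 stuck-at-1.
Only g2 stuck-at-1 is consistent with every test.

g2 stuck-at-1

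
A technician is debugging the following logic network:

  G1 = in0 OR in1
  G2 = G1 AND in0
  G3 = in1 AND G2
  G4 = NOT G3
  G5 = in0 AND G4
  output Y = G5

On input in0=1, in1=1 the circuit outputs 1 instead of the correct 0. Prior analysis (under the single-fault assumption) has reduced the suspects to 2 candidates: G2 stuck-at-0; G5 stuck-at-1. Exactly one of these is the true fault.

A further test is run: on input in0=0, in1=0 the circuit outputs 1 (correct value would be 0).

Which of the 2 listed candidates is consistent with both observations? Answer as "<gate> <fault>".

G5 stuck-at-1

Evaluate each candidate on input in0=0, in1=0:
  G2 stuck-at-0: G1=0, G2=0 [stuck-at-0], G3=0, G4=1, G5=0 → 0 — eliminated
  G5 stuck-at-1: G1=0, G2=0, G3=0, G4=1, G5=1 [stuck-at-1] → 1 — matches
Only G5 stuck-at-1 reproduces the observed 1.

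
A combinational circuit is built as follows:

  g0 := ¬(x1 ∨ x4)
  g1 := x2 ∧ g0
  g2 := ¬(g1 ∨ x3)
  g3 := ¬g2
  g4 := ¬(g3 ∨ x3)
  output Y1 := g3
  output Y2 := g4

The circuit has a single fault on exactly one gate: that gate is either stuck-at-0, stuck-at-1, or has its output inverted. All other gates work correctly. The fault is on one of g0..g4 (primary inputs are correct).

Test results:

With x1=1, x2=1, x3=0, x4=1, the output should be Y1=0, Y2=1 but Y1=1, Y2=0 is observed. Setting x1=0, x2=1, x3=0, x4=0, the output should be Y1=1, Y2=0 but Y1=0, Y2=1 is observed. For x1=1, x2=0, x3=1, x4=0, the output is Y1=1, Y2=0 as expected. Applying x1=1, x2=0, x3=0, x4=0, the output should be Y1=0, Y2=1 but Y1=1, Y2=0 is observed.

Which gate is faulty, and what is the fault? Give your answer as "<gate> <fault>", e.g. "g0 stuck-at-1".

Fault-free values for test 1 (x1=1, x2=1, x3=0, x4=1): g0=0, g1=0, g2=1, g3=0, g4=1, giving Y1=0, Y2=1. Observed Y1=1, Y2=0.
Test 1: faults giving observed Y1=1, Y2=0 are {g0 stuck-at-1, g0 inverted output, g1 stuck-at-1, g1 inverted output, g2 stuck-at-0, g2 inverted output, g3 stuck-at-1, g3 inverted output}.
Test 2 (x1=0, x2=1, x3=0, x4=0): fault-free g0=1, g1=1, g2=0, g3=1, g4=0 → Y1=1, Y2=0; observed Y1=0, Y2=1. Eliminates g0 stuck-at-1, g1 stuck-at-1, g2 stuck-at-0, g3 stuck-at-1.
Test 3 (x1=1, x2=0, x3=1, x4=0): fault-free g0=0, g1=0, g2=0, g3=1, g4=0 → Y1=1, Y2=0; observed Y1=1, Y2=0. Eliminates g2 inverted output, g3 inverted output.
Test 4 (x1=1, x2=0, x3=0, x4=0): fault-free g0=0, g1=0, g2=1, g3=0, g4=1 → Y1=0, Y2=1; observed Y1=1, Y2=0. Eliminates g0 inverted output.
Only g1 inverted output is consistent with every test.

g1 inverted output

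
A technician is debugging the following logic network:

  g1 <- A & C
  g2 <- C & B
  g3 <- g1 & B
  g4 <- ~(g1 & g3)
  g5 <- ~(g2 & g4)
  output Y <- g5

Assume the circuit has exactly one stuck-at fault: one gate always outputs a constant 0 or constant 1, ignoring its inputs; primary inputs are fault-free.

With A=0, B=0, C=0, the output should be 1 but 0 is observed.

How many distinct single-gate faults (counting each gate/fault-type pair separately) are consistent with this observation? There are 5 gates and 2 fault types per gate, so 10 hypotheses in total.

Fault-free: g1=0, g2=0, g3=0, g4=1, g5=1 → 1. Observed 0.
  g1 stuck-at-0: output 1 ✗
  g1 stuck-at-1: output 1 ✗
  g2 stuck-at-0: output 1 ✗
  g2 stuck-at-1: output 0 ✓
  g3 stuck-at-0: output 1 ✗
  g3 stuck-at-1: output 1 ✗
  g4 stuck-at-0: output 1 ✗
  g4 stuck-at-1: output 1 ✗
  g5 stuck-at-0: output 0 ✓
  g5 stuck-at-1: output 1 ✗
Consistent faults: {g2 stuck-at-1, g5 stuck-at-0} — 2 in all.

2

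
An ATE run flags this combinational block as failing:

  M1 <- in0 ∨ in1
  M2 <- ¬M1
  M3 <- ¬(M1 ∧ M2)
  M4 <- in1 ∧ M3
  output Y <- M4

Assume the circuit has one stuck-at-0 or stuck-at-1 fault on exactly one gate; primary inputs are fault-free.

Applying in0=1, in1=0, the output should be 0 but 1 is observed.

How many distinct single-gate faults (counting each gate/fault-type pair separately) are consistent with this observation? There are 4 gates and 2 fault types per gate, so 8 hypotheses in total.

1

Fault-free: M1=1, M2=0, M3=1, M4=0 → 0. Observed 1.
  M1 stuck-at-0: output 0 ✗
  M1 stuck-at-1: output 0 ✗
  M2 stuck-at-0: output 0 ✗
  M2 stuck-at-1: output 0 ✗
  M3 stuck-at-0: output 0 ✗
  M3 stuck-at-1: output 0 ✗
  M4 stuck-at-0: output 0 ✗
  M4 stuck-at-1: output 1 ✓
Consistent faults: {M4 stuck-at-1} — 1 in all.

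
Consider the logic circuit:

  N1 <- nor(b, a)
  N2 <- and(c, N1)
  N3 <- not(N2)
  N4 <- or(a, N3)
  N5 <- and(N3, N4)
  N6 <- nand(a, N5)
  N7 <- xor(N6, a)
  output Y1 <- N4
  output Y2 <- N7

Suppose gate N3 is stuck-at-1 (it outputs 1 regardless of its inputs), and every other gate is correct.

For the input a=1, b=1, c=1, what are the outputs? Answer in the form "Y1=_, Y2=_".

Y1=1, Y2=1

Propagate with N3 forced: N1=0, N2=0, N3=1 [stuck-at-1], N4=1, N5=1, N6=0, N7=1.
So the outputs are Y1=1, Y2=1. (Same as the fault-free value — the fault is masked on this input.)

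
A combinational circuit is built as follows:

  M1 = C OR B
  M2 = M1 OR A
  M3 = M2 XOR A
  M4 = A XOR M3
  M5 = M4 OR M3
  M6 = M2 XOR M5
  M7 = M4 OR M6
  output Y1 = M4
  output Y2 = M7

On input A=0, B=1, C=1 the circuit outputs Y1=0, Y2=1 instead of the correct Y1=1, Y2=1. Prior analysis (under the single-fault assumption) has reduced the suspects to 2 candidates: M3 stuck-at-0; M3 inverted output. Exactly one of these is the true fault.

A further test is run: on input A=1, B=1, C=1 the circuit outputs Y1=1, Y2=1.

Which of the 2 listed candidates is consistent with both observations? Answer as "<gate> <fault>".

M3 stuck-at-0

Evaluate each candidate on input A=1, B=1, C=1:
  M3 stuck-at-0: M1=1, M2=1, M3=0 [stuck-at-0], M4=1, M5=1, M6=0, M7=1 → Y1=1, Y2=1 — matches
  M3 inverted output: M1=1, M2=1, M3=1 [inverted output], M4=0, M5=1, M6=0, M7=0 → Y1=0, Y2=0 — eliminated
Only M3 stuck-at-0 reproduces the observed Y1=1, Y2=1.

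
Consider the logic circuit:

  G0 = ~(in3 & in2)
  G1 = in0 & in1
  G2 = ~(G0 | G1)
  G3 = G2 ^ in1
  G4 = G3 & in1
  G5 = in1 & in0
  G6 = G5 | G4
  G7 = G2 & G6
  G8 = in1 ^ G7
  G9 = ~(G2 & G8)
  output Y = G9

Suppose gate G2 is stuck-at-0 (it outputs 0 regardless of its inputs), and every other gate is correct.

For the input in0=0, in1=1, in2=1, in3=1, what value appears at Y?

Propagate with G2 forced: G0=0, G1=0, G2=0 [stuck-at-0], G3=1, G4=1, G5=0, G6=1, G7=0, G8=1, G9=1.
So Y = 1. (Without the fault it would be 0.)

1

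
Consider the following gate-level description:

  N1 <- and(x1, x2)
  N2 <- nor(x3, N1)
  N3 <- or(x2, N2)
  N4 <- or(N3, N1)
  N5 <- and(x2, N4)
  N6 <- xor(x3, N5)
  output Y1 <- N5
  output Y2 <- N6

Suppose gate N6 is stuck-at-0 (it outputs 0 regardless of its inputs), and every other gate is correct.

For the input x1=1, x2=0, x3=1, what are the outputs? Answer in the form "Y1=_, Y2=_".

Y1=0, Y2=0

Propagate with N6 forced: N1=0, N2=0, N3=0, N4=0, N5=0, N6=0 [stuck-at-0].
So the outputs are Y1=0, Y2=0. (Without the fault they would be Y1=0, Y2=1.)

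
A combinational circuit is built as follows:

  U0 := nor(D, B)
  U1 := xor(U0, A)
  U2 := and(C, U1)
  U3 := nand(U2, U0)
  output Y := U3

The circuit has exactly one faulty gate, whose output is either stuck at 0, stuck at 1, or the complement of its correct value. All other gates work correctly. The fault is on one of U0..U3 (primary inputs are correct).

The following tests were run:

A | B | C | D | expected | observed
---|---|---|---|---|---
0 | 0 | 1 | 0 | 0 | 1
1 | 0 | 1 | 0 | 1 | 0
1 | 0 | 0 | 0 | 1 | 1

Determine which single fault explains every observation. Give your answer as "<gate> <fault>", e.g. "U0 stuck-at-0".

U1 inverted output

Fault-free values for test 1 (A=0, B=0, C=1, D=0): U0=1, U1=1, U2=1, U3=0, giving Y=0. Observed 1.
Test 1: faults giving observed 1 are {U0 stuck-at-0, U0 inverted output, U1 stuck-at-0, U1 inverted output, U2 stuck-at-0, U2 inverted output, U3 stuck-at-1, U3 inverted output}.
Test 2 (A=1, B=0, C=1, D=0): fault-free U0=1, U1=0, U2=0, U3=1 → 1; observed 0. Eliminates U0 stuck-at-0, U0 inverted output, U1 stuck-at-0, U2 stuck-at-0, U3 stuck-at-1.
Test 3 (A=1, B=0, C=0, D=0): fault-free U0=1, U1=0, U2=0, U3=1 → 1; observed 1. Eliminates U2 inverted output, U3 inverted output.
Only U1 inverted output is consistent with every test.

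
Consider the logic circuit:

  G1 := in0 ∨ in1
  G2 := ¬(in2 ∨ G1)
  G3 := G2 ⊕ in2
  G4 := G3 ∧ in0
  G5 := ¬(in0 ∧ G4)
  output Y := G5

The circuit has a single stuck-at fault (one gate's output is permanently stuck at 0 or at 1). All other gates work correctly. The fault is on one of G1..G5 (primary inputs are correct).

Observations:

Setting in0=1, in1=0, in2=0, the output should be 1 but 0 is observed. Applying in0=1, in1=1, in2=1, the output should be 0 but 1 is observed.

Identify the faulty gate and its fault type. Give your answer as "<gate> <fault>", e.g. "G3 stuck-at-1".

Fault-free values for test 1 (in0=1, in1=0, in2=0): G1=1, G2=0, G3=0, G4=0, G5=1, giving Y=1. Observed 0.
Test 1: faults giving observed 0 are {G1 stuck-at-0, G2 stuck-at-1, G3 stuck-at-1, G4 stuck-at-1, G5 stuck-at-0}.
Test 2 (in0=1, in1=1, in2=1): fault-free G1=1, G2=0, G3=1, G4=1, G5=0 → 0; observed 1. Eliminates G1 stuck-at-0, G3 stuck-at-1, G4 stuck-at-1, G5 stuck-at-0.
Only G2 stuck-at-1 is consistent with every test.

G2 stuck-at-1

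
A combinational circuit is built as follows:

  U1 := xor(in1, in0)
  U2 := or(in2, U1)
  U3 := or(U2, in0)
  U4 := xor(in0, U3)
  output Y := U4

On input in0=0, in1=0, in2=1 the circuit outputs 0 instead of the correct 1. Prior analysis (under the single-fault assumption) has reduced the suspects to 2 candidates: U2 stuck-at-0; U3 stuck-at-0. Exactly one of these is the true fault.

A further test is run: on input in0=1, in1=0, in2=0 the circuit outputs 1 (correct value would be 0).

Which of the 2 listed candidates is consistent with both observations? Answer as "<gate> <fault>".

U3 stuck-at-0

Evaluate each candidate on input in0=1, in1=0, in2=0:
  U2 stuck-at-0: U1=1, U2=0 [stuck-at-0], U3=1, U4=0 → 0 — eliminated
  U3 stuck-at-0: U1=1, U2=1, U3=0 [stuck-at-0], U4=1 → 1 — matches
Only U3 stuck-at-0 reproduces the observed 1.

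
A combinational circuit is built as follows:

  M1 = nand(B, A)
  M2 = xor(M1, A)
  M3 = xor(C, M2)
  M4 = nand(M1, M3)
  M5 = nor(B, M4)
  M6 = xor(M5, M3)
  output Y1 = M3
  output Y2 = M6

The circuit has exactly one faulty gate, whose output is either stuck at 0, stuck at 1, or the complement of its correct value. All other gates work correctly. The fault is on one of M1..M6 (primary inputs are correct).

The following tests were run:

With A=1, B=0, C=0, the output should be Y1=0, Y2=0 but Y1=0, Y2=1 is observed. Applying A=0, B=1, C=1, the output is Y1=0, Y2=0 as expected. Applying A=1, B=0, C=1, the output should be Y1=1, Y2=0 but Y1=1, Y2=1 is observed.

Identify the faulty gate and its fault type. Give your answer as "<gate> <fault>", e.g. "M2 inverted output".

M4 inverted output

Fault-free values for test 1 (A=1, B=0, C=0): M1=1, M2=0, M3=0, M4=1, M5=0, M6=0, giving Y1=0, Y2=0. Observed Y1=0, Y2=1.
Test 1: faults giving observed Y1=0, Y2=1 are {M4 stuck-at-0, M4 inverted output, M5 stuck-at-1, M5 inverted output, M6 stuck-at-1, M6 inverted output}.
Test 2 (A=0, B=1, C=1): fault-free M1=1, M2=1, M3=0, M4=1, M5=0, M6=0 → Y1=0, Y2=0; observed Y1=0, Y2=0. Eliminates M5 stuck-at-1, M5 inverted output, M6 stuck-at-1, M6 inverted output.
Test 3 (A=1, B=0, C=1): fault-free M1=1, M2=0, M3=1, M4=0, M5=1, M6=0 → Y1=1, Y2=0; observed Y1=1, Y2=1. Eliminates M4 stuck-at-0.
Only M4 inverted output is consistent with every test.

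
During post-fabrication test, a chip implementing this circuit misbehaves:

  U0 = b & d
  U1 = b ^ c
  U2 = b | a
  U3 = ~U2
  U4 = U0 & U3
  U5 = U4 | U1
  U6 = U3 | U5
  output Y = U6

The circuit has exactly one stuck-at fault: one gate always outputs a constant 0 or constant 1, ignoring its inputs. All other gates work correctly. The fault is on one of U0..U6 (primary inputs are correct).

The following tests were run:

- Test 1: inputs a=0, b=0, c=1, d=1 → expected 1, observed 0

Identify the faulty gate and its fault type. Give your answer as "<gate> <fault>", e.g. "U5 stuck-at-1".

U6 stuck-at-0

Fault-free values for test 1 (a=0, b=0, c=1, d=1): U0=0, U1=1, U2=0, U3=1, U4=0, U5=1, U6=1, giving Y=1. Observed 0.
Test 1: faults giving observed 0 are {U6 stuck-at-0}.
Only U6 stuck-at-0 is consistent with every test.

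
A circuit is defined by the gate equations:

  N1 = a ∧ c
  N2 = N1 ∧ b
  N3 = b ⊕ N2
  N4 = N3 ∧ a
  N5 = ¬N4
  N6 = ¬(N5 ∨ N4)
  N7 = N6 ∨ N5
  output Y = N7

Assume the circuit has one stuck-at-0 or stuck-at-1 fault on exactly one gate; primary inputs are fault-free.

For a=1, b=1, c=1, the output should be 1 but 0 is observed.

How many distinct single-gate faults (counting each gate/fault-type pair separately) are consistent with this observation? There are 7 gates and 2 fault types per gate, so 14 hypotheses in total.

Fault-free: N1=1, N2=1, N3=0, N4=0, N5=1, N6=0, N7=1 → 1. Observed 0.
  N1 stuck-at-0: output 0 ✓
  N1 stuck-at-1: output 1 ✗
  N2 stuck-at-0: output 0 ✓
  N2 stuck-at-1: output 1 ✗
  N3 stuck-at-0: output 1 ✗
  N3 stuck-at-1: output 0 ✓
  N4 stuck-at-0: output 1 ✗
  N4 stuck-at-1: output 0 ✓
  N5 stuck-at-0: output 1 ✗
  N5 stuck-at-1: output 1 ✗
  N6 stuck-at-0: output 1 ✗
  N6 stuck-at-1: output 1 ✗
  N7 stuck-at-0: output 0 ✓
  N7 stuck-at-1: output 1 ✗
Consistent faults: {N1 stuck-at-0, N2 stuck-at-0, N3 stuck-at-1, N4 stuck-at-1, N7 stuck-at-0} — 5 in all.

5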